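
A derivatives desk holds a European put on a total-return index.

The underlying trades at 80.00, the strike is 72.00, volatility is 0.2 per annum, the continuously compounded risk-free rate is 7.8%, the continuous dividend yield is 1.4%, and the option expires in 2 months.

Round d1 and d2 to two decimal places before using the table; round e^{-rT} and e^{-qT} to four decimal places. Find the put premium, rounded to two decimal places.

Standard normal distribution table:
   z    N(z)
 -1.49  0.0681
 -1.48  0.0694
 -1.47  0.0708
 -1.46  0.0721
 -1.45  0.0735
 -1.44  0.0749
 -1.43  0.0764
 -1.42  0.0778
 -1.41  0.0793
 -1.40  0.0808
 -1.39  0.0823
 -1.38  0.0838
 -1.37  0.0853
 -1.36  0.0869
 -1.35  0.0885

T = 0.1667;  σ√T = 0.0816
d₁ = [ln(80/72) + (0.078 − 0.014 + 0.2²/2)·0.1667] / 0.0816 = [0.1054 + 0.0140] / 0.0816 = 1.4619 ≈ 1.46
d₂ = d₁ − σ√T = 1.4619 − 0.0816 = 1.3802 ≈ 1.38
e^(−qT) = e^(−0.014·0.1667) = 0.9977;  e^(−rT) = e^(−0.078·0.1667) = 0.9871
N(−d₂) = N(-1.38) = 0.0838;  N(−d₁) = N(-1.46) = 0.0721
P = 72·0.9871·0.0838 − 80·0.9977·0.0721 = 5.9558 − 5.7547 = 0.2010

0.20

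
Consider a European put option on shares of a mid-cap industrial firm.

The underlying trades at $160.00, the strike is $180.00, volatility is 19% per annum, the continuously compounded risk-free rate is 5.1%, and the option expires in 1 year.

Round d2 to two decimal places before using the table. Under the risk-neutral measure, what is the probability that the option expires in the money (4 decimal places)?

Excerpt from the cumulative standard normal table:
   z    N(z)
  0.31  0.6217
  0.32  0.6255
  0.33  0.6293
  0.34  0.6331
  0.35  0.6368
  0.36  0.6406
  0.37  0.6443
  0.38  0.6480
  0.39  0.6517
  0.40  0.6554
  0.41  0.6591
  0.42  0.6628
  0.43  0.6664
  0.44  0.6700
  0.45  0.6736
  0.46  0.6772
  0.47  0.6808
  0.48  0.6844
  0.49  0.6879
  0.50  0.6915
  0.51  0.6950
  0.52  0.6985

0.6736

σ√T = 0.19 × 1.0000 = 0.1900
d₁ = [ln(160/180) + (0.051 + 0.19²/2)·1] / 0.1900 = [-0.1178 + 0.0691] / 0.1900 = -0.2565 ⇒ -0.26
d₂ = d₁ − σ√T = -0.2565 − 0.1900 = -0.4465 ⇒ -0.45
Pr(exercise) under Q = N(−d₂) = N(0.45) = 0.6736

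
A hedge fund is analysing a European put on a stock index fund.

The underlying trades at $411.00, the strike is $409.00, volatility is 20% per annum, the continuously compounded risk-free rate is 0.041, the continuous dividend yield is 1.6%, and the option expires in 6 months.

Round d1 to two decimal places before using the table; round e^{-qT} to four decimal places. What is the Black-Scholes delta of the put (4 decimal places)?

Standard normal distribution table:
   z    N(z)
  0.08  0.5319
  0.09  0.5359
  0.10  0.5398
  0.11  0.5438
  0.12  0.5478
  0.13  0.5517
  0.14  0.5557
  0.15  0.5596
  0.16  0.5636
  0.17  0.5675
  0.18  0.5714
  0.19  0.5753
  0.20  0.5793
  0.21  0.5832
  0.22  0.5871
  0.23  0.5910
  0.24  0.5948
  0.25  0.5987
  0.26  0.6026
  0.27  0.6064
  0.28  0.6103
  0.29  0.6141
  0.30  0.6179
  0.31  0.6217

-0.4213

σ√T = 0.2·√0.5 = 0.1414
d₁ = [ln(411/409) + (0.041 − 0.016 + 0.2²/2)·0.5] / 0.1414 = [0.0049 + 0.0225] / 0.1414 = 0.1936 ⇒ 0.19
N(d₁) = N(0.19) = 0.5753
Δ_put = exp(−qT)·(N(d₁) − 1) = 0.9920·(0.5753 − 1) = -0.4213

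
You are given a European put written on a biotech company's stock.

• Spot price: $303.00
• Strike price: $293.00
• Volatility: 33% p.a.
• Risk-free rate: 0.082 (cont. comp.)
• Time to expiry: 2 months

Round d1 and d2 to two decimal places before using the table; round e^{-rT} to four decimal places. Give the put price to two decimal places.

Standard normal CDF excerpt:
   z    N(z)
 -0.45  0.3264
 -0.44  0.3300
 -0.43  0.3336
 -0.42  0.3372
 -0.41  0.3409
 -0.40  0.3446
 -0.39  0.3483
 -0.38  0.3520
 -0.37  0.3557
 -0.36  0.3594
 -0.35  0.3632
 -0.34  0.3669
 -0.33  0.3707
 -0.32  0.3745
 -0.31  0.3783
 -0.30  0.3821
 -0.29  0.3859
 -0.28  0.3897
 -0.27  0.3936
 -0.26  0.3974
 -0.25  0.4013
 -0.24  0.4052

σ√T = 0.33·√0.1667 = 0.1347
d₁ = [ln(303/293) + (0.082 + 0.33²/2)·0.1667] / 0.1347 = [0.0336 + 0.0227] / 0.1347 = 0.4179 ≈ 0.42
d₂ = d₁ − σ√T = 0.4179 − 0.1347 = 0.2832 ≈ 0.28
exp(−rT) = exp(−0.082·0.1667) = 0.9864
P = 293·0.9864·N(-0.28) − 303·N(-0.42) = 293·0.9864·0.3897 − 303·0.3372 = 112.6292 − 102.1716 = 10.4576

$10.46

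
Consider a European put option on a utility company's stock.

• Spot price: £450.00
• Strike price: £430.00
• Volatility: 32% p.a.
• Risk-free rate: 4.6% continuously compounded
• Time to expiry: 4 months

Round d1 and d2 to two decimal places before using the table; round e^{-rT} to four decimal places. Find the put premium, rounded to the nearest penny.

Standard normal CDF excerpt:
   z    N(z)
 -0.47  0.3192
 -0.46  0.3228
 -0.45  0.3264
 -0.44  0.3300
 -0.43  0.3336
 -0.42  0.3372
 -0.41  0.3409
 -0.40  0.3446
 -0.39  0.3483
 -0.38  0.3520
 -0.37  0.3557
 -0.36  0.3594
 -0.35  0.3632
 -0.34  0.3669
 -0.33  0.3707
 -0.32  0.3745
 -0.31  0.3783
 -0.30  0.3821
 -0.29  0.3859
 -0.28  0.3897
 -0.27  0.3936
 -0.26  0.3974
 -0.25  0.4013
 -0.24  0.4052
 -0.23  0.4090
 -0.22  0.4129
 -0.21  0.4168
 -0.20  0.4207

T = 0.3333;  σ√T = 0.1848
d₁ = [ln(450/430) + (0.046 + 0.32²/2)·0.3333] / 0.1848 = [0.0455 + 0.0324] / 0.1848 = 0.4214 ≈ 0.42
d₂ = d₁ − σ√T = 0.4214 − 0.1848 = 0.2367 ≈ 0.24
exp(−rT) = exp(−0.046·0.3333) = 0.9848
N(−d₂) = N(-0.24) = 0.4052;  N(−d₁) = N(-0.42) = 0.3372
P = 430·0.9848·0.4052 − 450·0.3372 = 171.5876 − 151.7400 = 19.8476

£19.85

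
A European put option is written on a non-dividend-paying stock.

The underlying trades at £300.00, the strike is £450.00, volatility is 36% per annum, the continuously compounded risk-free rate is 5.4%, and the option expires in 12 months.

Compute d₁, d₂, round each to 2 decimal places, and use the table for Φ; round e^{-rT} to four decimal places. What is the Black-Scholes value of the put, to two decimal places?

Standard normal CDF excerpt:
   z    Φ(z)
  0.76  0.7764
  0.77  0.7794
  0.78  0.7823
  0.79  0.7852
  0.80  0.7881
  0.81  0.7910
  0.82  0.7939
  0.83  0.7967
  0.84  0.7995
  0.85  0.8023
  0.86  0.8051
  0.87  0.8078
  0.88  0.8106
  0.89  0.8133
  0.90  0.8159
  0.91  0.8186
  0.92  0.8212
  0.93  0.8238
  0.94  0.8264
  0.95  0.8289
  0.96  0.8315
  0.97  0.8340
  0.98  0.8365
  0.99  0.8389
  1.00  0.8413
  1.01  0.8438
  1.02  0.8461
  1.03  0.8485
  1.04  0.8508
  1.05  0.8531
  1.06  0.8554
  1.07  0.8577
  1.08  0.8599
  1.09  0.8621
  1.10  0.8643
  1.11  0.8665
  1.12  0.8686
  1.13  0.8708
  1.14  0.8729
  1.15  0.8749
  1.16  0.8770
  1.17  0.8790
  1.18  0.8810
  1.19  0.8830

£137.46

T = 1;  σ√T = 0.3600
d₁ = [ln(300/450) + (0.054 + ½·0.36²)·1] / (σ√T) = (-0.4055 + 0.1188) / 0.3600 = -0.7963 ≈ -0.80
d₂ = -0.7963 − 0.3600 = -1.1563 ≈ -1.16
exp(−rT) = exp(−0.054·1) = 0.9474
P = 450·0.9474·N(1.16) − 300·N(0.80) = 450·0.9474·0.8770 − 300·0.7881 = 373.8914 − 236.4300 = 137.4614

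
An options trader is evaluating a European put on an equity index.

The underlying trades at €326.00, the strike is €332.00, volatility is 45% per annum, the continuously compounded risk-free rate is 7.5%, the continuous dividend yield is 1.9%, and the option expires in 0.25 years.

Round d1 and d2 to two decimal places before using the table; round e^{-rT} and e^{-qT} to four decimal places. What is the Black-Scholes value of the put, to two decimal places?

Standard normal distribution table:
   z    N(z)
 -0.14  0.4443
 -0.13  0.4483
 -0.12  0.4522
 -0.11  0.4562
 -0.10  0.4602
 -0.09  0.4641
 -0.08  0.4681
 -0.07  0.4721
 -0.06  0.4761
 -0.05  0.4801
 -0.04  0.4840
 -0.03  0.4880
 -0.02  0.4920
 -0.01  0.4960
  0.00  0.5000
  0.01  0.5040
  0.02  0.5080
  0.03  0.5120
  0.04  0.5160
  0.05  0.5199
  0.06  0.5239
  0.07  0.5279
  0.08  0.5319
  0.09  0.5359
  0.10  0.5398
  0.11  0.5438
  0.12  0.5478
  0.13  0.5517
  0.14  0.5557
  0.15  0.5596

€29.17

σ√T = 0.45 × 0.5000 = 0.2250
d₁ = [ln(326/332) + (0.075 − 0.019 + 0.45²/2)·0.25] / 0.2250 = [-0.0182 + 0.0393] / 0.2250 = 0.0937 ⇒ 0.09
d₂ = d₁ − σ√T = 0.0937 − 0.2250 = -0.1313 ⇒ -0.13
e^(−qT) = e^(−0.019·0.25) = 0.9953;  e^(−rT) = e^(−0.075·0.25) = 0.9814
N(−d₂) = N(0.13) = 0.5517;  N(−d₁) = N(-0.09) = 0.4641
P = 332·0.9814·0.5517 − 326·0.9953·0.4641 = 179.7575 − 150.5855 = 29.1720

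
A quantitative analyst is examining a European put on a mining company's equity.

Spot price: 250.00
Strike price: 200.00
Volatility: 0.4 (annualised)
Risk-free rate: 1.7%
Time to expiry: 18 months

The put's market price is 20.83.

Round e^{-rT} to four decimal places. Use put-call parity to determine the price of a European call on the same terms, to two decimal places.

exp(−rT) = exp(−0.017·1.5) = 0.9748
Put-call parity: C − P = S − K·e^(−rT) = 250 − 200·0.9748 = 250 − 194.9600 = 55.0400
C = P + (C − P) = 20.83 + (55.0400) = 75.8700

75.87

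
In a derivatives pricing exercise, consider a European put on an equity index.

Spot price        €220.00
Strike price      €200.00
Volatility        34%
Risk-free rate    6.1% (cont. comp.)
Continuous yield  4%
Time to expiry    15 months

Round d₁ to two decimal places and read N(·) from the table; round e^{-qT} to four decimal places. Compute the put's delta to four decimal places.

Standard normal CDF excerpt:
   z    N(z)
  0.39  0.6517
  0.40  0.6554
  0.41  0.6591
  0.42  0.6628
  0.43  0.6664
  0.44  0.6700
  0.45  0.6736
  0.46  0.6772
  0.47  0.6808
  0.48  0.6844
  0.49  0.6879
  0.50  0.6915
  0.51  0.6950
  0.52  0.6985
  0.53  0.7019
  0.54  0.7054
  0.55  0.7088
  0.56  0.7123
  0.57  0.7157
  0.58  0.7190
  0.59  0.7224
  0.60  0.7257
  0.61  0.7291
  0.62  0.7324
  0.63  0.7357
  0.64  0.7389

-0.2901

σ√T = 0.34·√1.25 = 0.3801
ln(S/K) + (r − q + σ²/2)T = ln(220/200) + (0.061 − 0.04 + 0.34²/2)·1.25 = 0.0953 + 0.0985 = 0.1938
d₁ = 0.1938 / 0.3801 = 0.5099 → 0.51
N(d₁) = N(0.51) = 0.6950
Δ_put = e^(−qT)·(N(d₁) − 1) = 0.9512·(0.6950 − 1) = -0.2901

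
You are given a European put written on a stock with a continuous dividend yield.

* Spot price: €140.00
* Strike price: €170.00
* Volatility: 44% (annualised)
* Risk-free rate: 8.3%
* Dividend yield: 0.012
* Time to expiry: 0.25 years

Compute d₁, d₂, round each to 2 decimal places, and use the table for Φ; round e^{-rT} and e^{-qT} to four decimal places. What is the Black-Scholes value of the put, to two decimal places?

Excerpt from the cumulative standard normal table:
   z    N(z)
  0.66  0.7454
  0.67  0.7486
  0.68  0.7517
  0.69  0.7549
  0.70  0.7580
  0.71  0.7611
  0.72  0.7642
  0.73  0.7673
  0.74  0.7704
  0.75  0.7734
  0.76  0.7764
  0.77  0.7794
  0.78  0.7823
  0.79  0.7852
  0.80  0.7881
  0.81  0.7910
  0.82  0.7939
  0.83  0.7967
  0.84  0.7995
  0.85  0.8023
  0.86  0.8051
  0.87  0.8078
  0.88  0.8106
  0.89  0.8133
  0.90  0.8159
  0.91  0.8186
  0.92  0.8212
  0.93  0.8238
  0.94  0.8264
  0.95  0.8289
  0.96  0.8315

σ√T = 0.44·√0.25 = 0.2200
d₁ = [ln(140/170) + (0.083 − 0.012 + 0.44²/2)·0.25] / 0.2200 = [-0.1942 + 0.0420] / 0.2200 = -0.6918 which rounds to -0.69
d₂ = d₁ − σ√T = -0.6918 − 0.2200 = -0.9118 which rounds to -0.91
e^(−qT) = e^(−0.012·0.25) = 0.9970;  e^(−rT) = e^(−0.083·0.25) = 0.9795
N(−d₂) = N(0.91) = 0.8186;  N(−d₁) = N(0.69) = 0.7549
P = 170·0.9795·0.8186 − 140·0.9970·0.7549 = 136.3092 − 105.3689 = 30.9402

€30.94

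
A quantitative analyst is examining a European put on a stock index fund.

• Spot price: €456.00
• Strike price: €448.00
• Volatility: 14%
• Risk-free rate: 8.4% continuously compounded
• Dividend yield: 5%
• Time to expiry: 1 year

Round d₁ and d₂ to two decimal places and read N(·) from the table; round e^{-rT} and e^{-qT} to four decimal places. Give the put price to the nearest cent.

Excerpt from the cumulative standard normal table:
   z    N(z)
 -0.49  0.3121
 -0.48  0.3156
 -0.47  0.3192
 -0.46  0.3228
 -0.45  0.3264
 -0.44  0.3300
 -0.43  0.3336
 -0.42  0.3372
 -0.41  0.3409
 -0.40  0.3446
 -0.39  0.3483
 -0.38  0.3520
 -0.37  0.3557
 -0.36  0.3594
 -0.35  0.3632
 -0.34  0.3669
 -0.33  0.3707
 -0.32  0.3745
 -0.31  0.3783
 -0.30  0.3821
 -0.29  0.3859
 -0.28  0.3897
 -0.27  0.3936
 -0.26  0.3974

€14.25

σ√T = 0.14·√1 = 0.1400
d₁ = [ln(456/448) + (0.084 − 0.05 + ½·0.14²)·1] / (σ√T) = (0.0177 + 0.0438) / 0.1400 = 0.4393 → 0.44
d₂ = 0.4393 − 0.1400 = 0.2993 → 0.30
exp(−qT) = exp(−0.05·1) = 0.9512;  exp(−rT) = exp(−0.084·1) = 0.9194
P = 448·0.9194·N(-0.30) − 456·0.9512·N(-0.44) = 448·0.9194·0.3821 − 456·0.9512·0.3300 = 157.3836 − 143.1366 = 14.2471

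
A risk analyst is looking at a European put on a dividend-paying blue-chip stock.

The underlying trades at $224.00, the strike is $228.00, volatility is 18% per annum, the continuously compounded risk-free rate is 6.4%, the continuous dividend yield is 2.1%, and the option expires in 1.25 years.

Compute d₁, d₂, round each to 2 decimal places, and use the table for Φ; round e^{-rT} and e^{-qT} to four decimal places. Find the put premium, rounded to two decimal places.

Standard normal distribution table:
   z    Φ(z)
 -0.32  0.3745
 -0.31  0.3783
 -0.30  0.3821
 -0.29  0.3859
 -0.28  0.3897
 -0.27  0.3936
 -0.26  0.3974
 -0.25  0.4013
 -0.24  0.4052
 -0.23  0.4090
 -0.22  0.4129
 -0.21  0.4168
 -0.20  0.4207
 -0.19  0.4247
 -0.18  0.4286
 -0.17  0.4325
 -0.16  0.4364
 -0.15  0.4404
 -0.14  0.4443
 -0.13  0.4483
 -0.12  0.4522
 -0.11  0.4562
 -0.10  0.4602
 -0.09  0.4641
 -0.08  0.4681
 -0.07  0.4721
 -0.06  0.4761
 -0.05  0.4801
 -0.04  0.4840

T = 1.25;  σ√T = 0.2012
ln(S/K) + (r − q + σ²/2)T = ln(224/228) + (0.064 − 0.021 + 0.18²/2)·1.25 = -0.0177 + 0.0740 = 0.0563
d₁ = 0.0563 / 0.2012 = 0.2798 ≈ 0.28
d₂ = d₁ − σ√T = 0.2798 − 0.2012 = 0.0785 ≈ 0.08
e^(−qT) = e^(−0.021·1.25) = 0.9741;  e^(−rT) = e^(−0.064·1.25) = 0.9231
N(−d₂) = N(-0.08) = 0.4681;  N(−d₁) = N(-0.28) = 0.3897
P = 228·0.9231·0.4681 − 224·0.9741·0.3897 = 98.5195 − 85.0319 = 13.4876

$13.49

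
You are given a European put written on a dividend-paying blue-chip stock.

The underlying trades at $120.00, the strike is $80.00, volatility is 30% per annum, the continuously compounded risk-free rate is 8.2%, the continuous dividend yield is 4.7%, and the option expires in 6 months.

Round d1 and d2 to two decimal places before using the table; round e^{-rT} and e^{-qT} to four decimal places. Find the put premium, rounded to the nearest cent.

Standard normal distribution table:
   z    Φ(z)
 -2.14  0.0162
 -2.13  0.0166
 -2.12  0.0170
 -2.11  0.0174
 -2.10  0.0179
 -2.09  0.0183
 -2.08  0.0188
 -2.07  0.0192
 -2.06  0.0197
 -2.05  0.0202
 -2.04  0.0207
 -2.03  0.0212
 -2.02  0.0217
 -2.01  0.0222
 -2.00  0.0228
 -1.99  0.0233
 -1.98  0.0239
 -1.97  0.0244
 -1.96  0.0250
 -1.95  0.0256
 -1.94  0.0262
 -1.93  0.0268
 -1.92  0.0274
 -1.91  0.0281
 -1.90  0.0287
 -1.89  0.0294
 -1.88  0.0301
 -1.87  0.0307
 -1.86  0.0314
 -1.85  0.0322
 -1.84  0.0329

$0.16

T = 0.5;  σ√T = 0.2121
d₁ = [ln(120/80) + (0.082 − 0.047 + ½·0.3²)·0.5] / (σ√T) = (0.4055 + 0.0400) / 0.2121 = 2.0999 which rounds to 2.10
d₂ = 2.0999 − 0.2121 = 1.8878 which rounds to 1.89
exp(−qT) = exp(−0.047·0.5) = 0.9768;  exp(−rT) = exp(−0.082·0.5) = 0.9598
N(−d₂) = N(-1.89) = 0.0294;  N(−d₁) = N(-2.10) = 0.0179
P = 80·0.9598·0.0294 − 120·0.9768·0.0179 = 2.2574 − 2.0982 = 0.1593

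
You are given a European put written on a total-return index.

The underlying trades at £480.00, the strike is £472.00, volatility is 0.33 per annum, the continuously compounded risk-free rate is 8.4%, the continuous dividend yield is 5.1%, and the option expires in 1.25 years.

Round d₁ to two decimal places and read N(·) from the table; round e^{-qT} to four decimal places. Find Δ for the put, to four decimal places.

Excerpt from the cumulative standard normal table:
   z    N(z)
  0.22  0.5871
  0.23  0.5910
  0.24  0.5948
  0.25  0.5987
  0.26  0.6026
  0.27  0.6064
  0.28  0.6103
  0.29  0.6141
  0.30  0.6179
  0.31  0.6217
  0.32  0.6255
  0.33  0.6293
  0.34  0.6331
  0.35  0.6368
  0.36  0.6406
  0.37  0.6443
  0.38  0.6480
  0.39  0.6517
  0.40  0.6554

-0.3442

σ√T = 0.33 × 1.1180 = 0.3690
ln(S/K) + (r − q + σ²/2)T = ln(480/472) + (0.084 − 0.051 + 0.33²/2)·1.25 = 0.0168 + 0.1093 = 0.1261
d₁ = 0.1261 / 0.3690 = 0.3418 ≈ 0.34
N(d₁) = N(0.34) = 0.6331
Δ_put = exp(−qT)·(N(d₁) − 1) = 0.9382·(0.6331 − 1) = -0.3442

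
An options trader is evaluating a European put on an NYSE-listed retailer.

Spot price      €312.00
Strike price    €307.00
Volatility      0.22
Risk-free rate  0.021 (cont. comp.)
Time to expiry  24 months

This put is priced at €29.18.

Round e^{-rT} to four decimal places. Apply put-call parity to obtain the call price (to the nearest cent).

exp(−rT) = exp(−0.021·2) = 0.9589
Put-call parity: C − P = S − K·e^(−rT) = 312 − 307·0.9589 = 312 − 294.3823 = 17.6177
C = P + (C − P) = 29.18 + (17.6177) = 46.7977

€46.80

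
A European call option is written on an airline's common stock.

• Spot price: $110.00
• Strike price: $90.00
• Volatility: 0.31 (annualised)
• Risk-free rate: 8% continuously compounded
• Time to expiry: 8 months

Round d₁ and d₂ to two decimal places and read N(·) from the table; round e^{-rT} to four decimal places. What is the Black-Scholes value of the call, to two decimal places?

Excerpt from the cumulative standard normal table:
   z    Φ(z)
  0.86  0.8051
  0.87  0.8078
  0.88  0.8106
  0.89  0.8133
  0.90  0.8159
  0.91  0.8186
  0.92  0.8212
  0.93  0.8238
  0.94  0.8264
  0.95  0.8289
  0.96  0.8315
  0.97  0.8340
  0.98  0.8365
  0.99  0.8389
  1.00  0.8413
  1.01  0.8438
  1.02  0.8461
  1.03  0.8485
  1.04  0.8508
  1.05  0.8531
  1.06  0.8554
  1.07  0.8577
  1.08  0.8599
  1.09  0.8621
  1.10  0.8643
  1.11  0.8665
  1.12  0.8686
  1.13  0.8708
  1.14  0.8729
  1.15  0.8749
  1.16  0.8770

$26.62

σ√T = 0.31 × 0.8165 = 0.2531
d₁ = [ln(110/90) + (0.08 + 0.31²/2)·0.6667] / 0.2531 = [0.2007 + 0.0854] / 0.2531 = 1.1301 which rounds to 1.13
d₂ = d₁ − σ√T = 1.1301 − 0.2531 = 0.8770 which rounds to 0.88
exp(−rT) = exp(−0.08·0.6667) = 0.9481
C = 110·N(1.13) − 90·0.9481·N(0.88) = 110·0.8708 − 90·0.9481·0.8106 = 95.7880 − 69.1677 = 26.6203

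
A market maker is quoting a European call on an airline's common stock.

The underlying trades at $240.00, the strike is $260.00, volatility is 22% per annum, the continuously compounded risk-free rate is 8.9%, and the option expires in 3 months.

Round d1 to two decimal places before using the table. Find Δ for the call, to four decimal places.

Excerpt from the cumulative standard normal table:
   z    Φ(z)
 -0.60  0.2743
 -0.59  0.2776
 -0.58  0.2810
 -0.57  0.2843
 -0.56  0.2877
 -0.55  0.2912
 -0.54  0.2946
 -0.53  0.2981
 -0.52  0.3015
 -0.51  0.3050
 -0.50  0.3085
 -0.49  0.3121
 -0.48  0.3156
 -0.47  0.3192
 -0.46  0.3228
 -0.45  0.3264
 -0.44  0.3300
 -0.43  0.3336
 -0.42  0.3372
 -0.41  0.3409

0.3192

T = 0.25;  σ√T = 0.1100
d₁ = [ln(240/260) + (0.089 + 0.22²/2)·0.25] / 0.1100 = [-0.0800 + 0.0283] / 0.1100 = -0.4704 ≈ -0.47
N(d₁) = N(-0.47) = 0.3192
Δ_call = N(d₁) = 0.3192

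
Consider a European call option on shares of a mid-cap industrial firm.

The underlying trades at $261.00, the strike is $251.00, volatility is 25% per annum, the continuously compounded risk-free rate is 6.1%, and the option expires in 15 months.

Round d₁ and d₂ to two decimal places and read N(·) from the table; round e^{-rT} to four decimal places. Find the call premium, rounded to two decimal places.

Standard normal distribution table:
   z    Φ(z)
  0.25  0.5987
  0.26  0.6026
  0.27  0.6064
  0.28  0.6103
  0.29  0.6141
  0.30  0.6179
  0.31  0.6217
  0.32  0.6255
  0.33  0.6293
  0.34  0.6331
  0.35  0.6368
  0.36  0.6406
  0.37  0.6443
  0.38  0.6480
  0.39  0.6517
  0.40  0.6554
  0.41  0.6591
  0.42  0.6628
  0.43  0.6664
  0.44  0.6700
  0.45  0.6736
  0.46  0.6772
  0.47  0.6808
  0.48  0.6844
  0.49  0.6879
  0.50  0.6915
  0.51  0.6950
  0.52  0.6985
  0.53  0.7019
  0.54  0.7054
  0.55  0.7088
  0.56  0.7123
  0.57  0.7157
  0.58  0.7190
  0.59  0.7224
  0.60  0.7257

σ√T = 0.25·√1.25 = 0.2795
ln(S/K) + (r + σ²/2)T = ln(261/251) + (0.061 + 0.25²/2)·1.25 = 0.0391 + 0.1153 = 0.1544
d₁ = 0.1544 / 0.2795 = 0.5523 ≈ 0.55
d₂ = d₁ − σ√T = 0.5523 − 0.2795 = 0.2728 ≈ 0.27
exp(−rT) = exp(−0.061·1.25) = 0.9266
C = 261·N(0.55) − 251·0.9266·N(0.27) = 261·0.7088 − 251·0.9266·0.6064 = 184.9968 − 141.0345 = 43.9623

$43.96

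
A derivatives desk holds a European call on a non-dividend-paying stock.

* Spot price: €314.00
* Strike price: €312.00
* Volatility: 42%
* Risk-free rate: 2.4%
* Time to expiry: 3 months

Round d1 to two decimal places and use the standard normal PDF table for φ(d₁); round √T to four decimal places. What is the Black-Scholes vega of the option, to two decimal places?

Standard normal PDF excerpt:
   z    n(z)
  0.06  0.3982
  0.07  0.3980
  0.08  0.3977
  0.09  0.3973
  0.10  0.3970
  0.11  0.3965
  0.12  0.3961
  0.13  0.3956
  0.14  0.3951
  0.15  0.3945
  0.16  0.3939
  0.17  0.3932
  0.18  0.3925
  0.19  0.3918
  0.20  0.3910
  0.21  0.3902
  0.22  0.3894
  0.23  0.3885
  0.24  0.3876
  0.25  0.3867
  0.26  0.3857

σ√T = 0.42 × 0.5000 = 0.2100
d₁ = [ln(314/312) + (0.024 + 0.42²/2)·0.25] / 0.2100 = [0.0064 + 0.0280] / 0.2100 = 0.1640 → 0.16
√T = √0.25 = 0.5000
φ(d₁) = φ(0.16) = 0.3939
vega = S·φ(d₁)·√T = 314·0.3939·0.5000 = 61.8423

61.84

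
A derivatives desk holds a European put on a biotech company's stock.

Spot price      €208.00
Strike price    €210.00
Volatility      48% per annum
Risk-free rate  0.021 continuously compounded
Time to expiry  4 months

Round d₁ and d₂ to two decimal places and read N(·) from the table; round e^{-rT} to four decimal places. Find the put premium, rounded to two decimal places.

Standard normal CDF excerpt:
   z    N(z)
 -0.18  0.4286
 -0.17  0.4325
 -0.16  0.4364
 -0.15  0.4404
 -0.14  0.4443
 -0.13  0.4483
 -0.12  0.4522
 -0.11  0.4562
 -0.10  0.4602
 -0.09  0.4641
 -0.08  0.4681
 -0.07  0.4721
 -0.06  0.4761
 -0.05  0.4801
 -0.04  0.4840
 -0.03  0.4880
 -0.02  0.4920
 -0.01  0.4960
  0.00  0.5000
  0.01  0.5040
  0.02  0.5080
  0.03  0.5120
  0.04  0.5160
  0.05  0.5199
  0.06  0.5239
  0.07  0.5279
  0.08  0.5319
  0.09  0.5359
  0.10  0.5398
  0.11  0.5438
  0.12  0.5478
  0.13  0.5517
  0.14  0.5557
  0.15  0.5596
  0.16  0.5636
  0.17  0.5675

σ√T = 0.48·√0.3333 = 0.2771
d₁ = [ln(208/210) + (0.021 + ½·0.48²)·0.3333] / (σ√T) = (-0.0096 + 0.0454) / 0.2771 = 0.1293 → 0.13
d₂ = 0.1293 − 0.2771 = -0.1478 → -0.15
e^(−rT) = e^(−0.021·0.3333) = 0.9930
N(−d₂) = N(0.15) = 0.5596;  N(−d₁) = N(-0.13) = 0.4483
P = 210·0.9930·0.5596 − 208·0.4483 = 116.6934 − 93.2464 = 23.4470

€23.45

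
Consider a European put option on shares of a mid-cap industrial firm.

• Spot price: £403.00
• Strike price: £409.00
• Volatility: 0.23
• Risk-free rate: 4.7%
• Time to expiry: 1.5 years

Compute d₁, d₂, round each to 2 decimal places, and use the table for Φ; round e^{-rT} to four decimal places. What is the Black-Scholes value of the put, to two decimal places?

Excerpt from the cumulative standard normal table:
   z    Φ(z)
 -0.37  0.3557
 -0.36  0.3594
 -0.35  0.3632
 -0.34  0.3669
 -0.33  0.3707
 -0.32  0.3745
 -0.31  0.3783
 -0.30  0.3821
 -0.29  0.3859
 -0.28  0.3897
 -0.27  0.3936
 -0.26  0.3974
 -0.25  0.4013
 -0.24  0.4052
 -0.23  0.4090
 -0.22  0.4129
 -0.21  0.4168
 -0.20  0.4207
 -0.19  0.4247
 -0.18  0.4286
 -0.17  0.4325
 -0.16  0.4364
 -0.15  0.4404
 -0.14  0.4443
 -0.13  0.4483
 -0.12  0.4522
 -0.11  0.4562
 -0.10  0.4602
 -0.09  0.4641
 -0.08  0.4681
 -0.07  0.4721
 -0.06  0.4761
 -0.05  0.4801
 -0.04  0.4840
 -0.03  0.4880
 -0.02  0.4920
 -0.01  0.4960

£33.60

σ√T = 0.23·√1.5 = 0.2817
d₁ = [ln(403/409) + (0.047 + 0.23²/2)·1.5] / 0.2817 = [-0.0148 + 0.1102] / 0.2817 = 0.3387 → 0.34
d₂ = d₁ − σ√T = 0.3387 − 0.2817 = 0.0570 → 0.06
exp(−rT) = exp(−0.047·1.5) = 0.9319
N(−d₂) = N(-0.06) = 0.4761;  N(−d₁) = N(-0.34) = 0.3669
P = 409·0.9319·0.4761 − 403·0.3669 = 181.4641 − 147.8607 = 33.6034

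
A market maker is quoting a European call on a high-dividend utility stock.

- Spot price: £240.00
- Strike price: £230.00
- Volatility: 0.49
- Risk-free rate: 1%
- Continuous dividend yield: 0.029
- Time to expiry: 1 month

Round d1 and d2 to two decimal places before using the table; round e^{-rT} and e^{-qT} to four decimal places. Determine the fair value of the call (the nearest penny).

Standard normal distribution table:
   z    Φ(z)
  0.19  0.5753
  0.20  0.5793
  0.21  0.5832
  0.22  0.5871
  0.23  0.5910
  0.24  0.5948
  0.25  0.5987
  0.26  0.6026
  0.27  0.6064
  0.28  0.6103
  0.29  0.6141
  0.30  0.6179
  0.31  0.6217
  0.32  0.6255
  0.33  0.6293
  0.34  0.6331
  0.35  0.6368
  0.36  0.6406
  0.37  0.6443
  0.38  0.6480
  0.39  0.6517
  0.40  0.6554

£18.45

σ√T = 0.49 × 0.2887 = 0.1415
d₁ = [ln(240/230) + (0.01 − 0.029 + ½·0.49²)·0.08333] / (σ√T) = (0.0426 + 0.0084) / 0.1415 = 0.3604 ⇒ 0.36
d₂ = 0.3604 − 0.1415 = 0.2190 ⇒ 0.22
exp(−qT) = exp(−0.029·0.08333) = 0.9976;  exp(−rT) = exp(−0.01·0.08333) = 0.9992
N(d₁) = N(0.36) = 0.6406;  N(d₂) = N(0.22) = 0.5871
C = 240·0.9976·0.6406 − 230·0.9992·0.5871 = 153.3750 − 134.9250 = 18.4500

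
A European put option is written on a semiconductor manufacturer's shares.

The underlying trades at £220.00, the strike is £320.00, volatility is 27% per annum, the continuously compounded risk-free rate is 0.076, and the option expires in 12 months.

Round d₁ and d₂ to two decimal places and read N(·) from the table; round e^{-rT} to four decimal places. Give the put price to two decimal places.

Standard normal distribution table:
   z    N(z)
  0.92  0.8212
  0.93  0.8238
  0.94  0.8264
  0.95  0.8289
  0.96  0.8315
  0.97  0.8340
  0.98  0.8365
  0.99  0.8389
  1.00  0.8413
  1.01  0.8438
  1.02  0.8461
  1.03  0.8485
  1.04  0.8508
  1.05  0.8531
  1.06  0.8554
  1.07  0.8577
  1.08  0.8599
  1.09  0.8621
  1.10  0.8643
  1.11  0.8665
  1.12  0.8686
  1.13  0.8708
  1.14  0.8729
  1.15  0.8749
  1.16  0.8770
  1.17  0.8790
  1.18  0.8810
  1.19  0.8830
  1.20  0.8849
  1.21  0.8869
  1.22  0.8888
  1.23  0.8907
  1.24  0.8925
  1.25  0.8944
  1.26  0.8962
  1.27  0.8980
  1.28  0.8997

σ√T = 0.27·√1 = 0.2700
d₁ = [ln(220/320) + (0.076 + ½·0.27²)·1] / (σ√T) = (-0.3747 + 0.1124) / 0.2700 = -0.9713 → -0.97
d₂ = -0.9713 − 0.2700 = -1.2413 → -1.24
exp(−rT) = exp(−0.076·1) = 0.9268
N(−d₂) = N(1.24) = 0.8925;  N(−d₁) = N(0.97) = 0.8340
P = 320·0.9268·0.8925 − 220·0.8340 = 264.6941 − 183.4800 = 81.2141

£81.21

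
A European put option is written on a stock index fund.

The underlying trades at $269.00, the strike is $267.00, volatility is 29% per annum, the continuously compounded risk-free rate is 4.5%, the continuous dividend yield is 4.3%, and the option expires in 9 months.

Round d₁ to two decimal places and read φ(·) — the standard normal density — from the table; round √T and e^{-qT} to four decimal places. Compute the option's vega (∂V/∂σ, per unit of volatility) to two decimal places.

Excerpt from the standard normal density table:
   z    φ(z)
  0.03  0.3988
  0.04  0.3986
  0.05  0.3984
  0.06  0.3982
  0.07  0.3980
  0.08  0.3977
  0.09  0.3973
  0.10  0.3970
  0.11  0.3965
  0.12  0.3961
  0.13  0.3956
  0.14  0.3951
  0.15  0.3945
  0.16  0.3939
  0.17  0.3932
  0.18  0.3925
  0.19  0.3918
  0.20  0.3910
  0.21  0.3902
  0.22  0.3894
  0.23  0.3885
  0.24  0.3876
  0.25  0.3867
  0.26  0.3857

88.85

σ√T = 0.29·√0.75 = 0.2511
ln(S/K) + (r − q + σ²/2)T = ln(269/267) + (0.045 − 0.043 + 0.29²/2)·0.75 = 0.0075 + 0.0330 = 0.0405
d₁ = 0.0405 / 0.2511 = 0.1613 → 0.16
√T = √0.75 = 0.8660
φ(d₁) = φ(0.16) = 0.3939
e^(−qT) = e^(−0.043·0.75) = 0.9683
vega = S·e^(−qT)·φ(d₁)·√T = 269·0.9683·0.3939·0.8660 = 88.8518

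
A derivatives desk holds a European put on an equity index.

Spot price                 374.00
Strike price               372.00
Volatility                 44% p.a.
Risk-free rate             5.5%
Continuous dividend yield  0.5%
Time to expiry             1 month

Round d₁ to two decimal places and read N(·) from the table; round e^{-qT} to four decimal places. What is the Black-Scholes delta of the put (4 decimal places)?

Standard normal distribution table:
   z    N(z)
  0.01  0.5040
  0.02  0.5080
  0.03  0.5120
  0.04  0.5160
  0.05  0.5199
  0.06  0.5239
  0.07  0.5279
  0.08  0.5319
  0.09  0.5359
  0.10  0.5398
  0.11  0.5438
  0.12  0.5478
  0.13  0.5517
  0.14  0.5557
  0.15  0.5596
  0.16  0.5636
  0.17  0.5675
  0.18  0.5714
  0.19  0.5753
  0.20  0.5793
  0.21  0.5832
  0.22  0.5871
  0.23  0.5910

T = 0.08333;  σ√T = 0.1270
d₁ = [ln(374/372) + (0.055 − 0.005 + 0.44²/2)·0.08333] / 0.1270 = [0.0054 + 0.0122] / 0.1270 = 0.1385 ≈ 0.14
N(d₁) = N(0.14) = 0.5557
Δ_put = exp(−qT)·(N(d₁) − 1) = 0.9996·(0.5557 − 1) = -0.4441

-0.4441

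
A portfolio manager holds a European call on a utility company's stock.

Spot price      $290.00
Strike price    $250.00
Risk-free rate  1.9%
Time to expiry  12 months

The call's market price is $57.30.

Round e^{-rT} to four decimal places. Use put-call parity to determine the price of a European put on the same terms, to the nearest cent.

$12.60

e^(−rT) = e^(−0.019·1) = 0.9812
Put-call parity: C − P = S − K·e^(−rT) = 290 − 250·0.9812 = 290 − 245.3000 = 44.7000
P = C − (C − P) = 57.30 − (44.7000) = 12.6000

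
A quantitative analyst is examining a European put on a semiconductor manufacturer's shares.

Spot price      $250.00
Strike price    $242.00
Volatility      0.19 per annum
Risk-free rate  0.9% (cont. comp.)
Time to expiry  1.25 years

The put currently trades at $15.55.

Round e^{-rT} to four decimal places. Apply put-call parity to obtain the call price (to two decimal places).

e^(−rT) = e^(−0.009·1.25) = 0.9888
Put-call parity: C − P = S − K·e^(−rT) = 250 − 242·0.9888 = 250 − 239.2896 = 10.7104
C = P + (C − P) = 15.55 + (10.7104) = 26.2604

$26.26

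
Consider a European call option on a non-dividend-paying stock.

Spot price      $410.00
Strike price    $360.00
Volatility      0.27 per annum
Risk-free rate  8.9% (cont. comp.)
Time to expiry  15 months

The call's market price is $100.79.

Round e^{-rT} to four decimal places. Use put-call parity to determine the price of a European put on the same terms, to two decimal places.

e^(−rT) = e^(−0.089·1.25) = 0.8947
Put-call parity: C − P = S − K·e^(−rT) = 410 − 360·0.8947 = 410 − 322.0920 = 87.9080
P = C − (C − P) = 100.79 − (87.9080) = 12.8820

$12.88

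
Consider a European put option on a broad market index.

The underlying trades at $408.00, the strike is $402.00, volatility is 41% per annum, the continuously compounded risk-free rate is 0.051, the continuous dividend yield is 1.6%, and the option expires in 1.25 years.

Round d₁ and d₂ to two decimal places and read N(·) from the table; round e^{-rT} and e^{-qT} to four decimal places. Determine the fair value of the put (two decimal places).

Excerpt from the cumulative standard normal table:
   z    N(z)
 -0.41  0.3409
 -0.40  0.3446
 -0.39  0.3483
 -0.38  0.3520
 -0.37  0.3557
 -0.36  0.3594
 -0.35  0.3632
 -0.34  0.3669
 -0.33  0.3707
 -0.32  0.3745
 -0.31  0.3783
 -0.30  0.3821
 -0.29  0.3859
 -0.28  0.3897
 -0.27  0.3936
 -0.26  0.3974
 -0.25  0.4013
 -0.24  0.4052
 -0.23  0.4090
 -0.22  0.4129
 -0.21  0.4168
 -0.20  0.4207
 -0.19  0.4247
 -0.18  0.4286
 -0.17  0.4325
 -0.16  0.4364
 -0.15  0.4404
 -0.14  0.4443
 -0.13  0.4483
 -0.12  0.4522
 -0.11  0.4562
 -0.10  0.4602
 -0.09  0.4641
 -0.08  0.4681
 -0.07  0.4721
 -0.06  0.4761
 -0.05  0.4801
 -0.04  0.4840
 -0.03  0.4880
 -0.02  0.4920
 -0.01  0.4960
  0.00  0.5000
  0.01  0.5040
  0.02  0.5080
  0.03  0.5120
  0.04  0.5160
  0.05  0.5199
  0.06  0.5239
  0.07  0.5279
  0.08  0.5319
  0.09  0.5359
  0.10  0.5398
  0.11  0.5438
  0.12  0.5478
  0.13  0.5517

$59.86

σ√T = 0.41·√1.25 = 0.4584
d₁ = [ln(408/402) + (0.051 − 0.016 + 0.41²/2)·1.25] / 0.4584 = [0.0148 + 0.1488] / 0.4584 = 0.3570 which rounds to 0.36
d₂ = d₁ − σ√T = 0.3570 − 0.4584 = -0.1014 which rounds to -0.10
e^(−qT) = e^(−0.016·1.25) = 0.9802;  e^(−rT) = e^(−0.051·1.25) = 0.9382
P = 402·0.9382·N(0.10) − 408·0.9802·N(-0.36) = 402·0.9382·0.5398 − 408·0.9802·0.3594 = 203.5890 − 143.7318 = 59.8572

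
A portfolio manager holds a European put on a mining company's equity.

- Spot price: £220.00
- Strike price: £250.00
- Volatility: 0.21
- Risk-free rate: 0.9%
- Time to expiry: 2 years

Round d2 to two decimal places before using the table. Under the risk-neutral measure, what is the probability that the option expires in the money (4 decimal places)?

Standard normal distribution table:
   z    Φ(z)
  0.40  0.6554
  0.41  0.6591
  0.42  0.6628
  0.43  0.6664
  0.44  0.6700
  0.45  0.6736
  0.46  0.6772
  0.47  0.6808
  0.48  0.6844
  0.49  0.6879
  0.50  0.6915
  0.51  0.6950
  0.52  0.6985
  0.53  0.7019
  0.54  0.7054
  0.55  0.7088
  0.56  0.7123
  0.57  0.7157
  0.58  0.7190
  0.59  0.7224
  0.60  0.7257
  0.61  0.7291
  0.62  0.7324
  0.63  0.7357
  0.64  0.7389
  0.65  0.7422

σ√T = 0.21 × 1.4142 = 0.2970
ln(S/K) + (r + σ²/2)T = ln(220/250) + (0.009 + 0.21²/2)·2 = -0.1278 + 0.0621 = -0.0657
d₁ = -0.0657 / 0.2970 = -0.2213 ≈ -0.22
d₂ = d₁ − σ√T = -0.2213 − 0.2970 = -0.5183 ≈ -0.52
Pr(exercise) under Q = N(−d₂) = N(0.52) = 0.6985

0.6985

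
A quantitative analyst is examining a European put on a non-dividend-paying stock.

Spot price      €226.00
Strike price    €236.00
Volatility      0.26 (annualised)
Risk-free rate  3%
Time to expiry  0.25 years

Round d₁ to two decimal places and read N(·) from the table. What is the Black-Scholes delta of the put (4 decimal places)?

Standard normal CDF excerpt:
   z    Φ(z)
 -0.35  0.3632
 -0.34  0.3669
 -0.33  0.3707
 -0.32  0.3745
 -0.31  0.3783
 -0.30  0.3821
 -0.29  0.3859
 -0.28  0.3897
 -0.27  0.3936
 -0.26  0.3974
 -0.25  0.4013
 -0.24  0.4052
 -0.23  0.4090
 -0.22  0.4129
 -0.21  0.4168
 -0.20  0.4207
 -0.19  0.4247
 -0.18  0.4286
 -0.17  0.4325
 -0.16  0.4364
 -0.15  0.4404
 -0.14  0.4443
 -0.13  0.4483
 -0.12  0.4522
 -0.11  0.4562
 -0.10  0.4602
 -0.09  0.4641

-0.5832

σ√T = 0.26·√0.25 = 0.1300
d₁ = [ln(226/236) + (0.03 + ½·0.26²)·0.25] / (σ√T) = (-0.0433 + 0.0159) / 0.1300 = -0.2104 ≈ -0.21
N(d₁) = N(-0.21) = 0.4168
Δ_put = N(d₁) − 1 = 0.4168 − 1 = -0.5832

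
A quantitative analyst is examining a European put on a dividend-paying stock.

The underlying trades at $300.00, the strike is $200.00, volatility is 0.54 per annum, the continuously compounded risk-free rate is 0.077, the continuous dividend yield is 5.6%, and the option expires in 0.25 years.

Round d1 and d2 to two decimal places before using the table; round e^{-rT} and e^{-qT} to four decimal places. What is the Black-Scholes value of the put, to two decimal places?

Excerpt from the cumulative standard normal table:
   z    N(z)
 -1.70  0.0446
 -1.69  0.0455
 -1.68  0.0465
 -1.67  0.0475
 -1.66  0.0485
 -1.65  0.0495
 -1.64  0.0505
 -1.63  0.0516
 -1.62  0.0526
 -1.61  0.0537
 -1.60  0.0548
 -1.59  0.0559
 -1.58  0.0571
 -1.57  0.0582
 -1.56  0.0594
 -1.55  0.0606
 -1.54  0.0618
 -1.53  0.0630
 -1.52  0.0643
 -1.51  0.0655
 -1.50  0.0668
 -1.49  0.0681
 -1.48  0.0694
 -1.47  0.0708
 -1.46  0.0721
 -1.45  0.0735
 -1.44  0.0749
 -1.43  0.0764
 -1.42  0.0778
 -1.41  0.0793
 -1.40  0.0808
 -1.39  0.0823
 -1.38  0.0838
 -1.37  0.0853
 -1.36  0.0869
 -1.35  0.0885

σ√T = 0.54·√0.25 = 0.2700
d₁ = [ln(300/200) + (0.077 − 0.056 + ½·0.54²)·0.25] / (σ√T) = (0.4055 + 0.0417) / 0.2700 = 1.6562 → 1.66
d₂ = 1.6562 − 0.2700 = 1.3862 → 1.39
e^(−qT) = e^(−0.056·0.25) = 0.9861;  e^(−rT) = e^(−0.077·0.25) = 0.9809
N(−d₂) = N(-1.39) = 0.0823;  N(−d₁) = N(-1.66) = 0.0485
P = 200·0.9809·0.0823 − 300·0.9861·0.0485 = 16.1456 − 14.3478 = 1.7979

$1.80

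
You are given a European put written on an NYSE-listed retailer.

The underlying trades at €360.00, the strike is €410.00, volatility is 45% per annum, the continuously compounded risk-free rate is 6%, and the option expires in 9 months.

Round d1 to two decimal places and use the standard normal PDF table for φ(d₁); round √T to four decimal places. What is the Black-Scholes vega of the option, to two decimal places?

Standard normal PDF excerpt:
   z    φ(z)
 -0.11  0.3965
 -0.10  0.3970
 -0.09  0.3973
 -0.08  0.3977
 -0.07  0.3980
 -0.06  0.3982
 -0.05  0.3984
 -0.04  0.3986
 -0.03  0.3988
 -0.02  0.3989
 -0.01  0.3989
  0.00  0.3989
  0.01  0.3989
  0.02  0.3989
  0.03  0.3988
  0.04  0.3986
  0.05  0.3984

T = 0.75;  σ√T = 0.3897
d₁ = [ln(360/410) + (0.06 + ½·0.45²)·0.75] / (σ√T) = (-0.1301 + 0.1209) / 0.3897 = -0.0234 ⇒ -0.02
√T = √0.75 = 0.8660
φ(d₁) = φ(-0.02) = 0.3989
vega = S·φ(d₁)·√T = 360·0.3989·0.8660 = 124.3611

124.36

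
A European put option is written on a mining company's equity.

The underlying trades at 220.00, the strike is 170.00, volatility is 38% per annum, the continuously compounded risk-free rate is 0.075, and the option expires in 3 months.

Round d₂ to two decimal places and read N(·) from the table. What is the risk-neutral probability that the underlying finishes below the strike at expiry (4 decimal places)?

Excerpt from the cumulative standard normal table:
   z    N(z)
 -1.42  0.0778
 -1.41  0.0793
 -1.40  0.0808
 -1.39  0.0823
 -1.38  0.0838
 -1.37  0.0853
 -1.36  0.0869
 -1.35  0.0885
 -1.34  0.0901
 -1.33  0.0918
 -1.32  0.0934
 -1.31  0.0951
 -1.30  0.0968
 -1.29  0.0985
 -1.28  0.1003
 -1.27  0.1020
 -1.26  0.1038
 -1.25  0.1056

σ√T = 0.38·√0.25 = 0.1900
d₁ = [ln(220/170) + (0.075 + ½·0.38²)·0.25] / (σ√T) = (0.2578 + 0.0368) / 0.1900 = 1.5507 ≈ 1.55
d₂ = 1.5507 − 0.1900 = 1.3607 ≈ 1.36
Risk-neutral Pr[S_T < K] = N(−d₂) = N(-1.36) = 0.0869

0.0869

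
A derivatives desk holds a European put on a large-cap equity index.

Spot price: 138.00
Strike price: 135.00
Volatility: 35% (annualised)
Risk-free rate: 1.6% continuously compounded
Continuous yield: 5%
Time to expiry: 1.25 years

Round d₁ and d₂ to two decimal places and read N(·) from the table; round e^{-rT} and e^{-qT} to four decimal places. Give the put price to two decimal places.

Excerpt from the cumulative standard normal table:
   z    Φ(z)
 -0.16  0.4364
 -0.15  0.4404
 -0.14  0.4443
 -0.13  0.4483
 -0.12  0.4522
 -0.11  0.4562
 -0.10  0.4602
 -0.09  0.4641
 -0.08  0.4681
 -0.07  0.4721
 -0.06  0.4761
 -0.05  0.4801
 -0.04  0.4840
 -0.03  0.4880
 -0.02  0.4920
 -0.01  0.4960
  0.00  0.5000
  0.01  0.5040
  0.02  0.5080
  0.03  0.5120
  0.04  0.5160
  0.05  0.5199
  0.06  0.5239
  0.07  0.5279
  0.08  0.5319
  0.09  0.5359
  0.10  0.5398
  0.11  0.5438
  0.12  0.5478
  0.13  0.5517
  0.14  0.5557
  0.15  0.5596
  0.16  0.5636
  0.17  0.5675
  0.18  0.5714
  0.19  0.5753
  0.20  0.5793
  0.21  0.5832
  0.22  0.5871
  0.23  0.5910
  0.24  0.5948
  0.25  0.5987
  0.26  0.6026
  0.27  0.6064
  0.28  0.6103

T = 1.25;  σ√T = 0.3913
d₁ = [ln(138/135) + (0.016 − 0.05 + 0.35²/2)·1.25] / 0.3913 = [0.0220 + 0.0341] / 0.3913 = 0.1432 ≈ 0.14
d₂ = d₁ − σ√T = 0.1432 − 0.3913 = -0.2481 ≈ -0.25
exp(−qT) = exp(−0.05·1.25) = 0.9394;  exp(−rT) = exp(−0.016·1.25) = 0.9802
N(−d₂) = N(0.25) = 0.5987;  N(−d₁) = N(-0.14) = 0.4443
P = 135·0.9802·0.5987 − 138·0.9394·0.4443 = 79.2242 − 57.5978 = 21.6264

21.63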